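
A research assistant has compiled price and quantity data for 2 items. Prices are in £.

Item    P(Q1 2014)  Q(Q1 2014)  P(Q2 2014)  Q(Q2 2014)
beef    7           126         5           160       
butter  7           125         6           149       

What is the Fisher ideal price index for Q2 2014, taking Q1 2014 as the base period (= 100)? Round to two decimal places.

Laspeyres component (base-period weights):
ΣP(Q2 2014)Q(Q1 2014) = 5×126 + 6×125 = 630 + 750 = 1380
ΣP(Q1 2014)Q(Q1 2014) = 7×126 + 7×125 = 882 + 875 = 1757
L = 1380 / 1757 × 100 = 78.5430
Paasche component (current-period weights):
ΣP(Q2 2014)Q(Q2 2014) = 5×160 + 6×149 = 800 + 894 = 1694
ΣP(Q1 2014)Q(Q2 2014) = 7×160 + 7×149 = 1120 + 1043 = 2163
P = 1694 / 2163 × 100 = 78.3172
Fisher = √(L × P) = √(78.5430 × 78.3172) = 78.4300

78.43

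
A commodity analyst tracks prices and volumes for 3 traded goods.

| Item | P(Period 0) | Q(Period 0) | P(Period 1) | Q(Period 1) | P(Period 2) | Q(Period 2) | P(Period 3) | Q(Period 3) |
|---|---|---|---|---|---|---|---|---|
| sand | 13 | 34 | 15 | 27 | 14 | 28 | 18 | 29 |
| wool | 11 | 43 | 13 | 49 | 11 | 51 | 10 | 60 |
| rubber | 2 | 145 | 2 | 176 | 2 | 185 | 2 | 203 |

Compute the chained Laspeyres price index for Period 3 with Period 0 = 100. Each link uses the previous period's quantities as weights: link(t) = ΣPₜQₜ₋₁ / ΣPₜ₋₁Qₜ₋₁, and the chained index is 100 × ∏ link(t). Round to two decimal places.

107.40

Link Period 0→Period 1:
ΣP(Period 1)Q(Period 0) = 15×34 + 13×43 + 2×145 = 510 + 559 + 290 = 1359
ΣP(Period 0)Q(Period 0) = 13×34 + 11×43 + 2×145 = 442 + 473 + 290 = 1205
link = 1359/1205 = 1.127801
Link Period 1→Period 2:
ΣP(Period 2)Q(Period 1) = 14×27 + 11×49 + 2×176 = 378 + 539 + 352 = 1269
ΣP(Period 1)Q(Period 1) = 15×27 + 13×49 + 2×176 = 405 + 637 + 352 = 1394
link = 1269/1394 = 0.910330
Link Period 2→Period 3:
ΣP(Period 3)Q(Period 2) = 18×28 + 10×51 + 2×185 = 504 + 510 + 370 = 1384
ΣP(Period 2)Q(Period 2) = 14×28 + 11×51 + 2×185 = 392 + 561 + 370 = 1323
link = 1384/1323 = 1.046107
Chained index = 100 × 1.127801 × 0.910330 × 1.046107 = 107.4008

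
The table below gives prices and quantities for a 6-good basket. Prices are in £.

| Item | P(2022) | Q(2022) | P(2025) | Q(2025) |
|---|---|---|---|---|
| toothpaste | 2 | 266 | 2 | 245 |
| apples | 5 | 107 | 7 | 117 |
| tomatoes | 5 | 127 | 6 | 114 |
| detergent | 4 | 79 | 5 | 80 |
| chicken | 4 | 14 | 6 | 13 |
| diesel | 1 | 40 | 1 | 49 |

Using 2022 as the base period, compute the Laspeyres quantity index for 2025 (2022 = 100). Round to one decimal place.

Laspeyres quantity index uses base-period prices as weights.
ΣP(2022)·Q(2025) = 2×245 + 5×117 + 5×114 + 4×80 + 4×13 + 1×49 = 490 + 585 + 570 + 320 + 52 + 49 = 2066
ΣP(2022)·Q(2022) = 2×266 + 5×107 + 5×127 + 4×79 + 4×14 + 1×40 = 532 + 535 + 635 + 316 + 56 + 40 = 2114
Index = 2066 / 2114 × 100 = 97.7294

97.7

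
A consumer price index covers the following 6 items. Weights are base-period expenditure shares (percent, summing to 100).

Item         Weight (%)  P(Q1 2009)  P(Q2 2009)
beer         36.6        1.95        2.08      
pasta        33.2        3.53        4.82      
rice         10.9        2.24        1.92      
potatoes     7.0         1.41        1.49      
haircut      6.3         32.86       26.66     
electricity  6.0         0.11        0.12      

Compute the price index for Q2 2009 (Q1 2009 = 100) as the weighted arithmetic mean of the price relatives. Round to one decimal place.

112.8

beer: 36.6 × (2.08/1.95) = 36.6 × 1.066667 = 39.0400
pasta: 33.2 × (4.82/3.53) = 33.2 × 1.365439 = 45.3326
rice: 10.9 × (1.92/2.24) = 10.9 × 0.857143 = 9.3429
potatoes: 7.0 × (1.49/1.41) = 7.0 × 1.056738 = 7.3972
haircut: 6.3 × (26.66/32.86) = 6.3 × 0.811321 = 5.1113
electricity: 6.0 × (0.12/0.11) = 6.0 × 1.090909 = 6.5455
Index = Σ wᵢ·(p₁ᵢ/p₀ᵢ) = 39.0400 + 45.3326 + 9.3429 + 7.3972 + 5.1113 + 6.5455 = 112.7694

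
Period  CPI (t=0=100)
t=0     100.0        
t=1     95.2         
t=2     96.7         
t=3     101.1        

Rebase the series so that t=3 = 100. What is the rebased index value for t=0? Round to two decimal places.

Rebased(t=0) = 100.0 / 101.1 × 100 = 98.9120

98.91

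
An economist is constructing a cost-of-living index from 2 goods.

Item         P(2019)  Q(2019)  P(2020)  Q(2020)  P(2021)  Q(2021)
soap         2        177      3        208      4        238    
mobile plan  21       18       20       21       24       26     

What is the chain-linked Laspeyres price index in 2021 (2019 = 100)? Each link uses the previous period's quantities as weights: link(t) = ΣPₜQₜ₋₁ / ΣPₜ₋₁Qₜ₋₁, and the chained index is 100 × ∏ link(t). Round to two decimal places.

Link 2019→2020:
ΣP(2020)Q(2019) = 3×177 + 20×18 = 531 + 360 = 891
ΣP(2019)Q(2019) = 2×177 + 21×18 = 354 + 378 = 732
link = 891/732 = 1.217213
Link 2020→2021:
ΣP(2021)Q(2020) = 4×208 + 24×21 = 832 + 504 = 1336
ΣP(2020)Q(2020) = 3×208 + 20×21 = 624 + 420 = 1044
link = 1336/1044 = 1.279693
Chained index = 100 × 1.217213 × 1.279693 = 155.7660

155.77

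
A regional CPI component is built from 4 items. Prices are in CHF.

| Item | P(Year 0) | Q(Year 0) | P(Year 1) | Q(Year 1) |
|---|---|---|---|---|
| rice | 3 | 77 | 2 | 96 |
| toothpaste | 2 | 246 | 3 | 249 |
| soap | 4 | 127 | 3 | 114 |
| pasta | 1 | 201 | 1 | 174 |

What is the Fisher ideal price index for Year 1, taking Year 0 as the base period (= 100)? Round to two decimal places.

102.84

Laspeyres component (base-period weights):
ΣP(Year 1)Q(Year 0) = 2×77 + 3×246 + 3×127 + 1×201 = 154 + 738 + 381 + 201 = 1474
ΣP(Year 0)Q(Year 0) = 3×77 + 2×246 + 4×127 + 1×201 = 231 + 492 + 508 + 201 = 1432
L = 1474 / 1432 × 100 = 102.9330
Paasche component (current-period weights):
ΣP(Year 1)Q(Year 1) = 2×96 + 3×249 + 3×114 + 1×174 = 192 + 747 + 342 + 174 = 1455
ΣP(Year 0)Q(Year 1) = 3×96 + 2×249 + 4×114 + 1×174 = 288 + 498 + 456 + 174 = 1416
P = 1455 / 1416 × 100 = 102.7542
Fisher = √(L × P) = √(102.9330 × 102.7542) = 102.8436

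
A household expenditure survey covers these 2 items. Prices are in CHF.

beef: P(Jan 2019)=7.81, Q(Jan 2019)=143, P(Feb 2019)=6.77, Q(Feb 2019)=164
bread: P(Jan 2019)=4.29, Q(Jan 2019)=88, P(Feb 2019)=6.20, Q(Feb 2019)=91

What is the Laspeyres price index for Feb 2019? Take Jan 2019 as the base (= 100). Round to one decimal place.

Laspeyres price index uses base-period quantities as weights.
ΣP(Feb 2019)·Q(Jan 2019) = 6.77×143 + 6.20×88 = 968.11 + 545.6 = 1513.71
ΣP(Jan 2019)·Q(Jan 2019) = 7.81×143 + 4.29×88 = 1116.83 + 377.52 = 1494.35
Index = 1513.71 / 1494.35 × 100 = 101.2955

101.3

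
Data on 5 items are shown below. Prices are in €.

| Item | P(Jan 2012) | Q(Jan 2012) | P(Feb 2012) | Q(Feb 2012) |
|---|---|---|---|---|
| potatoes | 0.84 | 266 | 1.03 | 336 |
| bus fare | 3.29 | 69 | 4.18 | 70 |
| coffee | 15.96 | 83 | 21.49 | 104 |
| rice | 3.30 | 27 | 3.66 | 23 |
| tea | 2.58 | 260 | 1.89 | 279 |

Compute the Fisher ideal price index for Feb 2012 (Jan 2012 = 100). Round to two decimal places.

116.62

Laspeyres component (base-period weights):
ΣP(Feb 2012)Q(Jan 2012) = 1.03×266 + 4.18×69 + 21.49×83 + 3.66×27 + 1.89×260 = 273.98 + 288.42 + 1783.67 + 98.82 + 491.4 = 2936.29
ΣP(Jan 2012)Q(Jan 2012) = 0.84×266 + 3.29×69 + 15.96×83 + 3.30×27 + 2.58×260 = 223.44 + 227.01 + 1324.68 + 89.1 + 670.8 = 2535.03
L = 2936.29 / 2535.03 × 100 = 115.8286
Paasche component (current-period weights):
ΣP(Feb 2012)Q(Feb 2012) = 1.03×336 + 4.18×70 + 21.49×104 + 3.66×23 + 1.89×279 = 346.08 + 292.6 + 2234.96 + 84.18 + 527.31 = 3485.13
ΣP(Jan 2012)Q(Feb 2012) = 0.84×336 + 3.29×70 + 15.96×104 + 3.30×23 + 2.58×279 = 282.24 + 230.3 + 1659.84 + 75.9 + 719.82 = 2968.1
P = 3485.13 / 2968.1 × 100 = 117.4196
Fisher = √(L × P) = √(115.8286 × 117.4196) = 116.6214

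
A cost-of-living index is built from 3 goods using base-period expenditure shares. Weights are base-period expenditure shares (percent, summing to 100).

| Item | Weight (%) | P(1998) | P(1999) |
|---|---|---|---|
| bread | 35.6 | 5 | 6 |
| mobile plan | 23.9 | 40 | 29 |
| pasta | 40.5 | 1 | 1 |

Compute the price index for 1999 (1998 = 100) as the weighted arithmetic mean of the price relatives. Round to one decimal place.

bread: 35.6 × (6/5) = 35.6 × 1.200000 = 42.7200
mobile plan: 23.9 × (29/40) = 23.9 × 0.725000 = 17.3275
pasta: 40.5 × (1/1) = 40.5 × 1.000000 = 40.5000
Index = Σ wᵢ·(p₁ᵢ/p₀ᵢ) = 42.7200 + 17.3275 + 40.5000 = 100.5475

100.5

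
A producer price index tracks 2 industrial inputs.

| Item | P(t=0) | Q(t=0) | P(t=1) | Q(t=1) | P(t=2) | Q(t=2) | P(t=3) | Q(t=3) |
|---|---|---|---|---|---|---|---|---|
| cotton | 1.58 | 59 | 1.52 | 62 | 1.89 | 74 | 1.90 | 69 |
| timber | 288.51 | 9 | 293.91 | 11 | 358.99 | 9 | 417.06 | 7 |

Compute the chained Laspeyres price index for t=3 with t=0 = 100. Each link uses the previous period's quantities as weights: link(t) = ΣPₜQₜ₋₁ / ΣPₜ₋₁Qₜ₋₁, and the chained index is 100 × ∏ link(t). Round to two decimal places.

Link t=0→t=1:
ΣP(t=1)Q(t=0) = 1.52×59 + 293.91×9 = 89.68 + 2645.19 = 2734.87
ΣP(t=0)Q(t=0) = 1.58×59 + 288.51×9 = 93.22 + 2596.59 = 2689.81
link = 2734.87/2689.81 = 1.016752
Link t=1→t=2:
ΣP(t=2)Q(t=1) = 1.89×62 + 358.99×11 = 117.18 + 3948.89 = 4066.07
ΣP(t=1)Q(t=1) = 1.52×62 + 293.91×11 = 94.24 + 3233.01 = 3327.25
link = 4066.07/3327.25 = 1.222051
Link t=2→t=3:
ΣP(t=3)Q(t=2) = 1.90×74 + 417.06×9 = 140.6 + 3753.54 = 3894.14
ΣP(t=2)Q(t=2) = 1.89×74 + 358.99×9 = 139.86 + 3230.91 = 3370.77
link = 3894.14/3370.77 = 1.155267
Chained index = 100 × 1.016752 × 1.222051 × 1.155267 = 143.5446

143.54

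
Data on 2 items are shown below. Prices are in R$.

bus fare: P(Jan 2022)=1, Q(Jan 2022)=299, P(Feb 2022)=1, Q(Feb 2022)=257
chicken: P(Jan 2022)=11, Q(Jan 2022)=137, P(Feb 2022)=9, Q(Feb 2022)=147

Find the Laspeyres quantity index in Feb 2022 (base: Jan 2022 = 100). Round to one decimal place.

Laspeyres quantity index uses base-period prices as weights.
ΣP(Jan 2022)·Q(Feb 2022) = 1×257 + 11×147 = 257 + 1617 = 1874
ΣP(Jan 2022)·Q(Jan 2022) = 1×299 + 11×137 = 299 + 1507 = 1806
Index = 1874 / 1806 × 100 = 103.7652

103.8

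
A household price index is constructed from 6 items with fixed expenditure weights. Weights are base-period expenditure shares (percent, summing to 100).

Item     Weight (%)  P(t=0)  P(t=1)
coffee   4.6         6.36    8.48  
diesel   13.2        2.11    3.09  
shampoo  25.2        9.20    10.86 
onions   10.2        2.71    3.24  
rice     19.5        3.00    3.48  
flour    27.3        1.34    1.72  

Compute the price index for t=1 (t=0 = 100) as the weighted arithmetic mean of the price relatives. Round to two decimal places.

125.07

coffee: 4.6 × (8.48/6.36) = 4.6 × 1.333333 = 6.1333
diesel: 13.2 × (3.09/2.11) = 13.2 × 1.464455 = 19.3308
shampoo: 25.2 × (10.86/9.20) = 25.2 × 1.180435 = 29.7470
onions: 10.2 × (3.24/2.71) = 10.2 × 1.195572 = 12.1948
rice: 19.5 × (3.48/3.00) = 19.5 × 1.160000 = 22.6200
flour: 27.3 × (1.72/1.34) = 27.3 × 1.283582 = 35.0418
Index = Σ wᵢ·(p₁ᵢ/p₀ᵢ) = 6.1333 + 19.3308 + 29.7470 + 12.1948 + 22.6200 + 35.0418 = 125.0677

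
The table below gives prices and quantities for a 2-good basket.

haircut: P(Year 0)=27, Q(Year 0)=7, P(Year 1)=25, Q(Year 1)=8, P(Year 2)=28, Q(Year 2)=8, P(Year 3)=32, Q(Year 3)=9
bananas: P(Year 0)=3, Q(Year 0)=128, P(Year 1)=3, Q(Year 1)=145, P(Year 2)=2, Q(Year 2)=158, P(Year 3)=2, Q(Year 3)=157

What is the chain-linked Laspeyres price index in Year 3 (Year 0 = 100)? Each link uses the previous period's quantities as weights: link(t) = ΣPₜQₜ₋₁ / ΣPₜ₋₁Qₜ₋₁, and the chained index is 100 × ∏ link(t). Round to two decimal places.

83.65

Link Year 0→Year 1:
ΣP(Year 1)Q(Year 0) = 25×7 + 3×128 = 175 + 384 = 559
ΣP(Year 0)Q(Year 0) = 27×7 + 3×128 = 189 + 384 = 573
link = 559/573 = 0.975567
Link Year 1→Year 2:
ΣP(Year 2)Q(Year 1) = 28×8 + 2×145 = 224 + 290 = 514
ΣP(Year 1)Q(Year 1) = 25×8 + 3×145 = 200 + 435 = 635
link = 514/635 = 0.809449
Link Year 2→Year 3:
ΣP(Year 3)Q(Year 2) = 32×8 + 2×158 = 256 + 316 = 572
ΣP(Year 2)Q(Year 2) = 28×8 + 2×158 = 224 + 316 = 540
link = 572/540 = 1.059259
Chained index = 100 × 0.975567 × 0.809449 × 1.059259 = 83.6467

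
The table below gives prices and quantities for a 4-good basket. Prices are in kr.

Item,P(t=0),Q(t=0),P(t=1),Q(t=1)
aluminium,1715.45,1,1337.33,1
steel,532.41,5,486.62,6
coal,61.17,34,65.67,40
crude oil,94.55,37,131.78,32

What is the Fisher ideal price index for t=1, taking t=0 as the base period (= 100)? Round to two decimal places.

108.09

Laspeyres component (base-period weights):
ΣP(t=1)Q(t=0) = 1337.33×1 + 486.62×5 + 65.67×34 + 131.78×37 = 1337.33 + 2433.1 + 2232.78 + 4875.86 = 10879.07
ΣP(t=0)Q(t=0) = 1715.45×1 + 532.41×5 + 61.17×34 + 94.55×37 = 1715.45 + 2662.05 + 2079.78 + 3498.35 = 9955.63
L = 10879.07 / 9955.63 × 100 = 109.2756
Paasche component (current-period weights):
ΣP(t=1)Q(t=1) = 1337.33×1 + 486.62×6 + 65.67×40 + 131.78×32 = 1337.33 + 2919.72 + 2626.8 + 4216.96 = 11100.81
ΣP(t=0)Q(t=1) = 1715.45×1 + 532.41×6 + 61.17×40 + 94.55×32 = 1715.45 + 3194.46 + 2446.8 + 3025.6 = 10382.31
P = 11100.81 / 10382.31 × 100 = 106.9204
Fisher = √(L × P) = √(109.2756 × 106.9204) = 108.0916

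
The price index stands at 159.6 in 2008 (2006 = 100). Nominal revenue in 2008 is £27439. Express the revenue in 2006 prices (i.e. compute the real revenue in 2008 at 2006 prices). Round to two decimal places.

Real = Nominal ÷ (Index/100) = 27439 ÷ (159.6/100)
     = 27439 ÷ 1.596 = 17192.3559

17192.36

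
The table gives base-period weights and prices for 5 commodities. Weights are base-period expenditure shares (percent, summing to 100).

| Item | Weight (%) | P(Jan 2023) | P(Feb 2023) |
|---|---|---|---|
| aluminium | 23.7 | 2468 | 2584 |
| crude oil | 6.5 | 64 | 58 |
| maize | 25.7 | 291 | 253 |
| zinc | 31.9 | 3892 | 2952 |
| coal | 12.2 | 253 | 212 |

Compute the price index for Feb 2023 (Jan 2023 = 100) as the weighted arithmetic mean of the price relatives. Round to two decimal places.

aluminium: 23.7 × (2584/2468) = 23.7 × 1.047002 = 24.8139
crude oil: 6.5 × (58/64) = 6.5 × 0.906250 = 5.8906
maize: 25.7 × (253/291) = 25.7 × 0.869416 = 22.3440
zinc: 31.9 × (2952/3892) = 31.9 × 0.758479 = 24.1955
coal: 12.2 × (212/253) = 12.2 × 0.837945 = 10.2229
Index = Σ wᵢ·(p₁ᵢ/p₀ᵢ) = 24.8139 + 5.8906 + 22.3440 + 24.1955 + 10.2229 = 87.4670

87.47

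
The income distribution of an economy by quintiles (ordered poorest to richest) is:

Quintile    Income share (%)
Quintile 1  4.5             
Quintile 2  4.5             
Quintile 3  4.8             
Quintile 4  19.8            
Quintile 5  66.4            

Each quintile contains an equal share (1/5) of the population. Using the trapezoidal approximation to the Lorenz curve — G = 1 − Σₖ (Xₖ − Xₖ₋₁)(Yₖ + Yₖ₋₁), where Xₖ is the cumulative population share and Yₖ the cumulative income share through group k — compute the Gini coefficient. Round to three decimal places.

0.556

Cumulative income shares Yₖ: 0.0450, 0.0900, 0.1380, 0.3360, 1.0000
Σ (Xₖ−Xₖ₋₁)(Yₖ+Yₖ₋₁) = (1/5)(0.0450+0.0000) + (1/5)(0.0900+0.0450) + (1/5)(0.1380+0.0900) + (1/5)(0.3360+0.1380) + (1/5)(1.0000+0.3360)
  = 0.0090 + 0.0270 + 0.0456 + 0.0948 + 0.2672 = 0.4436
G = 1 − 0.4436 = 0.5564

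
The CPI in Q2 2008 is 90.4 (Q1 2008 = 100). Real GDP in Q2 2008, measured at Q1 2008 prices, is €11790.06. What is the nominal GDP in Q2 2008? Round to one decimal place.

10658.2

Nominal = Real × (Index/100) = 11790.06 × (90.4/100)
        = 11790.06 × 0.904 = 10658.2142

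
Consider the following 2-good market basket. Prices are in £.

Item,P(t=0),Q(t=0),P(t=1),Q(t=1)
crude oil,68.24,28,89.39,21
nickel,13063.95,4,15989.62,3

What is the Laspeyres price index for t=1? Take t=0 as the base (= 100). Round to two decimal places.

122.70

Laspeyres price index uses base-period quantities as weights.
ΣP(t=1)·Q(t=0) = 89.39×28 + 15989.62×4 = 2502.92 + 63958.48 = 66461.4
ΣP(t=0)·Q(t=0) = 68.24×28 + 13063.95×4 = 1910.72 + 52255.8 = 54166.52
Index = 66461.4 / 54166.52 × 100 = 122.6983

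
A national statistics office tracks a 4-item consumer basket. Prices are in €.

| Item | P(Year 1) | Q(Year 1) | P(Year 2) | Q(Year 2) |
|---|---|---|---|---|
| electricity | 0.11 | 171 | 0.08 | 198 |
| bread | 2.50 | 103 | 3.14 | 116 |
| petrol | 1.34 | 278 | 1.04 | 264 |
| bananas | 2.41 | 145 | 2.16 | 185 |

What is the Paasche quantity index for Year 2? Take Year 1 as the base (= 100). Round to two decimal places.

Paasche quantity index uses current-period prices as weights.
ΣP(Year 2)·Q(Year 2) = 0.08×198 + 3.14×116 + 1.04×264 + 2.16×185 = 15.84 + 364.24 + 274.56 + 399.6 = 1054.24
ΣP(Year 2)·Q(Year 1) = 0.08×171 + 3.14×103 + 1.04×278 + 2.16×145 = 13.68 + 323.42 + 289.12 + 313.2 = 939.42
Index = 1054.24 / 939.42 × 100 = 112.2224

112.22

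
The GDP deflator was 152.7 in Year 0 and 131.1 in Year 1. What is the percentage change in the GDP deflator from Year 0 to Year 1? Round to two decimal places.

Change = (131.1 − 152.7) / 152.7 × 100
       = -21.6 / 152.7 × 100 = -14.1454%

-14.15%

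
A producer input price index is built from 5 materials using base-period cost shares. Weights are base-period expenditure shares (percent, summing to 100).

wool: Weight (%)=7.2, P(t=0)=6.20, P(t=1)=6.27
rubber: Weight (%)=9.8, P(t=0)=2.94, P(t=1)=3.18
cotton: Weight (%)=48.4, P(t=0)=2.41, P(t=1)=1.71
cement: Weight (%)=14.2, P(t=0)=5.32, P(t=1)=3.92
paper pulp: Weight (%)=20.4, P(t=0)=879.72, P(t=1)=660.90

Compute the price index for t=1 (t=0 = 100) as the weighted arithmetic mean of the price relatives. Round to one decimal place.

78.0

wool: 7.2 × (6.27/6.20) = 7.2 × 1.011290 = 7.2813
rubber: 9.8 × (3.18/2.94) = 9.8 × 1.081633 = 10.6000
cotton: 48.4 × (1.71/2.41) = 48.4 × 0.709544 = 34.3419
cement: 14.2 × (3.92/5.32) = 14.2 × 0.736842 = 10.4632
paper pulp: 20.4 × (660.90/879.72) = 20.4 × 0.751262 = 15.3257
Index = Σ wᵢ·(p₁ᵢ/p₀ᵢ) = 7.2813 + 10.6000 + 34.3419 + 10.4632 + 15.3257 = 78.0121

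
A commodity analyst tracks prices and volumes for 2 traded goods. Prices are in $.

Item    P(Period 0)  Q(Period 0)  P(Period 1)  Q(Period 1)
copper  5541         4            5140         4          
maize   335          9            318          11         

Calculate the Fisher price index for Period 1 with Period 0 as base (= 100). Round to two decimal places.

Laspeyres component (base-period weights):
ΣP(Period 1)Q(Period 0) = 5140×4 + 318×9 = 20560 + 2862 = 23422
ΣP(Period 0)Q(Period 0) = 5541×4 + 335×9 = 22164 + 3015 = 25179
L = 23422 / 25179 × 100 = 93.0220
Paasche component (current-period weights):
ΣP(Period 1)Q(Period 1) = 5140×4 + 318×11 = 20560 + 3498 = 24058
ΣP(Period 0)Q(Period 1) = 5541×4 + 335×11 = 22164 + 3685 = 25849
P = 24058 / 25849 × 100 = 93.0713
Fisher = √(L × P) = √(93.0220 × 93.0713) = 93.0466

93.05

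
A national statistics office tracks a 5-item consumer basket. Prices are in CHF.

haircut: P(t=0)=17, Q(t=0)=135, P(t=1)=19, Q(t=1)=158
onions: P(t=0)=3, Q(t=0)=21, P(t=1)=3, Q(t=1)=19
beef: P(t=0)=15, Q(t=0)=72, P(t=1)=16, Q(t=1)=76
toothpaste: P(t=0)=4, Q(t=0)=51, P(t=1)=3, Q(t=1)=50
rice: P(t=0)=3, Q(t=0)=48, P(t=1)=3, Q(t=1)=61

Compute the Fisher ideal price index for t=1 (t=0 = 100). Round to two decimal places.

Laspeyres component (base-period weights):
ΣP(t=1)Q(t=0) = 19×135 + 3×21 + 16×72 + 3×51 + 3×48 = 2565 + 63 + 1152 + 153 + 144 = 4077
ΣP(t=0)Q(t=0) = 17×135 + 3×21 + 15×72 + 4×51 + 3×48 = 2295 + 63 + 1080 + 204 + 144 = 3786
L = 4077 / 3786 × 100 = 107.6862
Paasche component (current-period weights):
ΣP(t=1)Q(t=1) = 19×158 + 3×19 + 16×76 + 3×50 + 3×61 = 3002 + 57 + 1216 + 150 + 183 = 4608
ΣP(t=0)Q(t=1) = 17×158 + 3×19 + 15×76 + 4×50 + 3×61 = 2686 + 57 + 1140 + 200 + 183 = 4266
P = 4608 / 4266 × 100 = 108.0169
Fisher = √(L × P) = √(107.6862 × 108.0169) = 107.8514

107.85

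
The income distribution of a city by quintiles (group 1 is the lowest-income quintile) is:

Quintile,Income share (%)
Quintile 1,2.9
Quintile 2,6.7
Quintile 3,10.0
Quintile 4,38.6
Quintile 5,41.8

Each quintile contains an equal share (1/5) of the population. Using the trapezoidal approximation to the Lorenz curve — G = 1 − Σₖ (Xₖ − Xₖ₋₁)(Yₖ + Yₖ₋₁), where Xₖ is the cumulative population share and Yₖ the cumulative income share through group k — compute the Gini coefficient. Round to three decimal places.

0.439

Cumulative income shares Yₖ: 0.0290, 0.0960, 0.1960, 0.5820, 1.0000
Σ (Xₖ−Xₖ₋₁)(Yₖ+Yₖ₋₁) = (1/5)(0.0290+0.0000) + (1/5)(0.0960+0.0290) + (1/5)(0.1960+0.0960) + (1/5)(0.5820+0.1960) + (1/5)(1.0000+0.5820)
  = 0.0058 + 0.0250 + 0.0584 + 0.1556 + 0.3164 = 0.5612
G = 1 − 0.5612 = 0.4388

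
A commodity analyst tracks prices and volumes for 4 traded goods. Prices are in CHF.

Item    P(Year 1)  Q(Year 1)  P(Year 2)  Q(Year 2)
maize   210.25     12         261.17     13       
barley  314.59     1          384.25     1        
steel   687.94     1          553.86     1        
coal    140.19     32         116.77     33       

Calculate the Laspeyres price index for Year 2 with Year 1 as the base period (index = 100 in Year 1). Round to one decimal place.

97.5

Laspeyres price index uses base-period quantities as weights.
ΣP(Year 2)·Q(Year 1) = 261.17×12 + 384.25×1 + 553.86×1 + 116.77×32 = 3134.04 + 384.25 + 553.86 + 3736.64 = 7808.79
ΣP(Year 1)·Q(Year 1) = 210.25×12 + 314.59×1 + 687.94×1 + 140.19×32 = 2523 + 314.59 + 687.94 + 4486.08 = 8011.61
Index = 7808.79 / 8011.61 × 100 = 97.4684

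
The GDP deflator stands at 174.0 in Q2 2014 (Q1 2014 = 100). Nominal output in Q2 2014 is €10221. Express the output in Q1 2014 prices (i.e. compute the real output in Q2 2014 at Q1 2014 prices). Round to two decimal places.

Real = Nominal ÷ (Index/100) = 10221 ÷ (174.0/100)
     = 10221 ÷ 1.740 = 5874.1379

5874.14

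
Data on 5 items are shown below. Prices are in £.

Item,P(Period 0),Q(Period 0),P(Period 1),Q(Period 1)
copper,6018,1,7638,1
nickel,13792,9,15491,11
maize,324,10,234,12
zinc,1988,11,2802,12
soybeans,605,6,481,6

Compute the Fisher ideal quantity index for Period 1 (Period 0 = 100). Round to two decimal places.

Laspeyres component (base-period weights):
ΣP(Period 0)Q(Period 1) = 6018×1 + 13792×11 + 324×12 + 1988×12 + 605×6 = 6018 + 151712 + 3888 + 23856 + 3630 = 189104
ΣP(Period 0)Q(Period 0) = 6018×1 + 13792×9 + 324×10 + 1988×11 + 605×6 = 6018 + 124128 + 3240 + 21868 + 3630 = 158884
L = 189104 / 158884 × 100 = 119.0202
Paasche component (current-period weights):
ΣP(Period 1)Q(Period 1) = 7638×1 + 15491×11 + 234×12 + 2802×12 + 481×6 = 7638 + 170401 + 2808 + 33624 + 2886 = 217357
ΣP(Period 1)Q(Period 0) = 7638×1 + 15491×9 + 234×10 + 2802×11 + 481×6 = 7638 + 139419 + 2340 + 30822 + 2886 = 183105
P = 217357 / 183105 × 100 = 118.7062
Fisher = √(L × P) = √(119.0202 × 118.7062) = 118.8631

118.86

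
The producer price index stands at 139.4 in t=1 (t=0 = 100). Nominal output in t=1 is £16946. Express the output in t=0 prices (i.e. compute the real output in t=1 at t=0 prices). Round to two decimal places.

Real = Nominal ÷ (Index/100) = 16946 ÷ (139.4/100)
     = 16946 ÷ 1.394 = 12156.3845

12156.38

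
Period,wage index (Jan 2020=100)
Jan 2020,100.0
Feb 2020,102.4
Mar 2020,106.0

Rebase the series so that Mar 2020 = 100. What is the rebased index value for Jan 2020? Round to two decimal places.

94.34

Rebased(Jan 2020) = 100.0 / 106.0 × 100 = 94.3396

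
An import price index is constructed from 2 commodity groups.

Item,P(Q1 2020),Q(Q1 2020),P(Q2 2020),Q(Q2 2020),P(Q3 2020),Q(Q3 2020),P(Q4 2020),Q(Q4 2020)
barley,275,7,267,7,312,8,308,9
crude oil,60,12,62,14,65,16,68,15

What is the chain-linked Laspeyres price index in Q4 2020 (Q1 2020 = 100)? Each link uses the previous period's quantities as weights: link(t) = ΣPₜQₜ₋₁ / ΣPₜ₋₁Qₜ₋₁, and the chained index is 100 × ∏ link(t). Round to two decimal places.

112.18

Link Q1 2020→Q2 2020:
ΣP(Q2 2020)Q(Q1 2020) = 267×7 + 62×12 = 1869 + 744 = 2613
ΣP(Q1 2020)Q(Q1 2020) = 275×7 + 60×12 = 1925 + 720 = 2645
link = 2613/2645 = 0.987902
Link Q2 2020→Q3 2020:
ΣP(Q3 2020)Q(Q2 2020) = 312×7 + 65×14 = 2184 + 910 = 3094
ΣP(Q2 2020)Q(Q2 2020) = 267×7 + 62×14 = 1869 + 868 = 2737
link = 3094/2737 = 1.130435
Link Q3 2020→Q4 2020:
ΣP(Q4 2020)Q(Q3 2020) = 308×8 + 68×16 = 2464 + 1088 = 3552
ΣP(Q3 2020)Q(Q3 2020) = 312×8 + 65×16 = 2496 + 1040 = 3536
link = 3552/3536 = 1.004525
Chained index = 100 × 0.987902 × 1.130435 × 1.004525 = 112.1812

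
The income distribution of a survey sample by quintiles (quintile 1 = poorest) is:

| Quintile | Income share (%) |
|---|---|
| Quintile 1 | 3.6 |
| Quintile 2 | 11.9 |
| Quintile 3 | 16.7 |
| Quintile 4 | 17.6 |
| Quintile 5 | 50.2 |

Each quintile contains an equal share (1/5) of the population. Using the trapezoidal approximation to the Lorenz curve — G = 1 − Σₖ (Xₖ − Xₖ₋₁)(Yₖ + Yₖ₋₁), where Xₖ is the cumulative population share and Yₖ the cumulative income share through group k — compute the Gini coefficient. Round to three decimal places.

Cumulative income shares Yₖ: 0.0360, 0.1550, 0.3220, 0.4980, 1.0000
Σ (Xₖ−Xₖ₋₁)(Yₖ+Yₖ₋₁) = (1/5)(0.0360+0.0000) + (1/5)(0.1550+0.0360) + (1/5)(0.3220+0.1550) + (1/5)(0.4980+0.3220) + (1/5)(1.0000+0.4980)
  = 0.0072 + 0.0382 + 0.0954 + 0.1640 + 0.2996 = 0.6044
G = 1 − 0.6044 = 0.3956

0.396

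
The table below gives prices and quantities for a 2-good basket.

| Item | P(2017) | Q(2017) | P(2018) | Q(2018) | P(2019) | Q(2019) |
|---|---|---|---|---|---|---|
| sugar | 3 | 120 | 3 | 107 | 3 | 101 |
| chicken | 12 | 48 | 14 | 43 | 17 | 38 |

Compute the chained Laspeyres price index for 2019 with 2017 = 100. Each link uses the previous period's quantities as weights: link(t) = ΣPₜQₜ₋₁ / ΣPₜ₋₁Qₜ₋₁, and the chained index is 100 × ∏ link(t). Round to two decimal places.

125.67

Link 2017→2018:
ΣP(2018)Q(2017) = 3×120 + 14×48 = 360 + 672 = 1032
ΣP(2017)Q(2017) = 3×120 + 12×48 = 360 + 576 = 936
link = 1032/936 = 1.102564
Link 2018→2019:
ΣP(2019)Q(2018) = 3×107 + 17×43 = 321 + 731 = 1052
ΣP(2018)Q(2018) = 3×107 + 14×43 = 321 + 602 = 923
link = 1052/923 = 1.139762
Chained index = 100 × 1.102564 × 1.139762 = 125.6660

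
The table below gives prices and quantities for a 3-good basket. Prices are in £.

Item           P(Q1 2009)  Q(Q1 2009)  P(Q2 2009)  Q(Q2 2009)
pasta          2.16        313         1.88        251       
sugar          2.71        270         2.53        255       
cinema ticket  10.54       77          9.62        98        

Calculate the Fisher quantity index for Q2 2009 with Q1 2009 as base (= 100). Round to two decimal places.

102.23

Laspeyres component (base-period weights):
ΣP(Q1 2009)Q(Q2 2009) = 2.16×251 + 2.71×255 + 10.54×98 = 542.16 + 691.05 + 1032.92 = 2266.13
ΣP(Q1 2009)Q(Q1 2009) = 2.16×313 + 2.71×270 + 10.54×77 = 676.08 + 731.7 + 811.58 = 2219.36
L = 2266.13 / 2219.36 × 100 = 102.1074
Paasche component (current-period weights):
ΣP(Q2 2009)Q(Q2 2009) = 1.88×251 + 2.53×255 + 9.62×98 = 471.88 + 645.15 + 942.76 = 2059.79
ΣP(Q2 2009)Q(Q1 2009) = 1.88×313 + 2.53×270 + 9.62×77 = 588.44 + 683.1 + 740.74 = 2012.28
P = 2059.79 / 2012.28 × 100 = 102.3610
Fisher = √(L × P) = √(102.1074 × 102.3610) = 102.2341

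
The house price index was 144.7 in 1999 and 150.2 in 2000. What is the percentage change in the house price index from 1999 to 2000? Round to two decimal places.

3.80%

Change = (150.2 − 144.7) / 144.7 × 100
       = 5.5 / 144.7 × 100 = 3.8010%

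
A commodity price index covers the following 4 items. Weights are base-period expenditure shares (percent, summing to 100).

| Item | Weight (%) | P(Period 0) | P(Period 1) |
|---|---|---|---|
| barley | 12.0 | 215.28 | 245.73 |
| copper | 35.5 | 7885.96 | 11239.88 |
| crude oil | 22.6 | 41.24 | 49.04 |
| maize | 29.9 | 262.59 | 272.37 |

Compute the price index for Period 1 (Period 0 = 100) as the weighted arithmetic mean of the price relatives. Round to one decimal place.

barley: 12.0 × (245.73/215.28) = 12.0 × 1.141444 = 13.6973
copper: 35.5 × (11239.88/7885.96) = 35.5 × 1.425303 = 50.5982
crude oil: 22.6 × (49.04/41.24) = 22.6 × 1.189137 = 26.8745
maize: 29.9 × (272.37/262.59) = 29.9 × 1.037244 = 31.0136
Index = Σ wᵢ·(p₁ᵢ/p₀ᵢ) = 13.6973 + 50.5982 + 26.8745 + 31.0136 = 122.1837

122.2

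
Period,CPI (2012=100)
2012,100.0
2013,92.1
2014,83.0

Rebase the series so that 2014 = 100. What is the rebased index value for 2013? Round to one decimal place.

111.0

Rebased(2013) = 92.1 / 83.0 × 100 = 110.9639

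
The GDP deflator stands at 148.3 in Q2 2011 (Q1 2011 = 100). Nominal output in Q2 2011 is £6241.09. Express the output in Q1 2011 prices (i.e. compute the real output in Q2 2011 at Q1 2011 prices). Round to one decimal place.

Real = Nominal ÷ (Index/100) = 6241.09 ÷ (148.3/100)
     = 6241.09 ÷ 1.483 = 4208.4221

4208.4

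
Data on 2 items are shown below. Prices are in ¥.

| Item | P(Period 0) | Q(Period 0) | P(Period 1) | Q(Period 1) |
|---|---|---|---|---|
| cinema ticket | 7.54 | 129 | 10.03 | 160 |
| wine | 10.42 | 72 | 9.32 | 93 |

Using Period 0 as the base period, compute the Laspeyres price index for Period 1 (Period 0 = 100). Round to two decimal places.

Laspeyres price index uses base-period quantities as weights.
ΣP(Period 1)·Q(Period 0) = 10.03×129 + 9.32×72 = 1293.87 + 671.04 = 1964.91
ΣP(Period 0)·Q(Period 0) = 7.54×129 + 10.42×72 = 972.66 + 750.24 = 1722.9
Index = 1964.91 / 1722.9 × 100 = 114.0467

114.05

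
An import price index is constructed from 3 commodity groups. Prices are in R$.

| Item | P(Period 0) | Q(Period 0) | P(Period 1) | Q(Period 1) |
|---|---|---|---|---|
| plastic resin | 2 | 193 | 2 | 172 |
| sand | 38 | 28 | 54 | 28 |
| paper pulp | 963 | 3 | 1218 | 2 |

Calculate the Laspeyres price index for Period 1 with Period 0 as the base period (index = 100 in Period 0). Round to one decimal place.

128.0

Laspeyres price index uses base-period quantities as weights.
ΣP(Period 1)·Q(Period 0) = 2×193 + 54×28 + 1218×3 = 386 + 1512 + 3654 = 5552
ΣP(Period 0)·Q(Period 0) = 2×193 + 38×28 + 963×3 = 386 + 1064 + 2889 = 4339
Index = 5552 / 4339 × 100 = 127.9558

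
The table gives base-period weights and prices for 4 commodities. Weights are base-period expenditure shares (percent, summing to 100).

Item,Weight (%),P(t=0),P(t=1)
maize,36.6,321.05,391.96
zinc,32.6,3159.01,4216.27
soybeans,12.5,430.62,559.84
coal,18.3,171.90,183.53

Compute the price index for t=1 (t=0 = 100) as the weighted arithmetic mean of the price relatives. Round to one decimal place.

maize: 36.6 × (391.96/321.05) = 36.6 × 1.220869 = 44.6838
zinc: 32.6 × (4216.27/3159.01) = 32.6 × 1.334681 = 43.5106
soybeans: 12.5 × (559.84/430.62) = 12.5 × 1.300079 = 16.2510
coal: 18.3 × (183.53/171.90) = 18.3 × 1.067656 = 19.5381
Index = Σ wᵢ·(p₁ᵢ/p₀ᵢ) = 44.6838 + 43.5106 + 16.2510 + 19.5381 = 123.9835

124.0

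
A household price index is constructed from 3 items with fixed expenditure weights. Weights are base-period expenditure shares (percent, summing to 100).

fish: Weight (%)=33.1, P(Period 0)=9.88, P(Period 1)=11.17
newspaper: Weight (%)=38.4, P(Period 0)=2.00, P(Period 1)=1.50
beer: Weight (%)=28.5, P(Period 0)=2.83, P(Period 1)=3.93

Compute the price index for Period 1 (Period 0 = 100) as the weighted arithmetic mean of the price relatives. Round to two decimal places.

fish: 33.1 × (11.17/9.88) = 33.1 × 1.130567 = 37.4218
newspaper: 38.4 × (1.50/2.00) = 38.4 × 0.750000 = 28.8000
beer: 28.5 × (3.93/2.83) = 28.5 × 1.388693 = 39.5777
Index = Σ wᵢ·(p₁ᵢ/p₀ᵢ) = 37.4218 + 28.8000 + 39.5777 = 105.7995

105.80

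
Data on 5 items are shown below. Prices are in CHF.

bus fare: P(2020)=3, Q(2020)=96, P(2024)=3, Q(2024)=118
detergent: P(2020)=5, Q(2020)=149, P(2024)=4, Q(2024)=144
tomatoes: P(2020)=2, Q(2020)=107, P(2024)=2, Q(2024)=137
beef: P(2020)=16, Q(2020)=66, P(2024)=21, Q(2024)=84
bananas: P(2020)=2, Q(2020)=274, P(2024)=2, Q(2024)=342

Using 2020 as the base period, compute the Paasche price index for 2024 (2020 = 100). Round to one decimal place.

108.2

Paasche price index uses current-period quantities as weights.
ΣP(2024)·Q(2024) = 3×118 + 4×144 + 2×137 + 21×84 + 2×342 = 354 + 576 + 274 + 1764 + 684 = 3652
ΣP(2020)·Q(2024) = 3×118 + 5×144 + 2×137 + 16×84 + 2×342 = 354 + 720 + 274 + 1344 + 684 = 3376
Index = 3652 / 3376 × 100 = 108.1754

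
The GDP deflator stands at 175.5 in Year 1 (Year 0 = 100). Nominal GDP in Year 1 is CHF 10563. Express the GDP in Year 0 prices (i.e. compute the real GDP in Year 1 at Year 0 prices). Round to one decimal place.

6018.8

Real = Nominal ÷ (Index/100) = 10563 ÷ (175.5/100)
     = 10563 ÷ 1.755 = 6018.8034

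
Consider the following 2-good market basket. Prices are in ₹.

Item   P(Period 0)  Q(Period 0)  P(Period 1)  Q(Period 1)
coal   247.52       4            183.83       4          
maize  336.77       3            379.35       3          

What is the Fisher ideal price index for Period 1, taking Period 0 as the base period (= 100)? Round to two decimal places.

93.65

Laspeyres component (base-period weights):
ΣP(Period 1)Q(Period 0) = 183.83×4 + 379.35×3 = 735.32 + 1138.05 = 1873.37
ΣP(Period 0)Q(Period 0) = 247.52×4 + 336.77×3 = 990.08 + 1010.31 = 2000.39
L = 1873.37 / 2000.39 × 100 = 93.6502
Paasche component (current-period weights):
ΣP(Period 1)Q(Period 1) = 183.83×4 + 379.35×3 = 735.32 + 1138.05 = 1873.37
ΣP(Period 0)Q(Period 1) = 247.52×4 + 336.77×3 = 990.08 + 1010.31 = 2000.39
P = 1873.37 / 2000.39 × 100 = 93.6502
Fisher = √(L × P) = √(93.6502 × 93.6502) = 93.6502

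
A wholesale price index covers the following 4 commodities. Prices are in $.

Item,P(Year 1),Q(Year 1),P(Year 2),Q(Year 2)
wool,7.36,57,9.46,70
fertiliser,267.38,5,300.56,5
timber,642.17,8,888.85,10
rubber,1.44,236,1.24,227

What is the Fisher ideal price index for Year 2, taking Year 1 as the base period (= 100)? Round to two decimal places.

131.18

Laspeyres component (base-period weights):
ΣP(Year 2)Q(Year 1) = 9.46×57 + 300.56×5 + 888.85×8 + 1.24×236 = 539.22 + 1502.8 + 7110.8 + 292.64 = 9445.46
ΣP(Year 1)Q(Year 1) = 7.36×57 + 267.38×5 + 642.17×8 + 1.44×236 = 419.52 + 1336.9 + 5137.36 + 339.84 = 7233.62
L = 9445.46 / 7233.62 × 100 = 130.5772
Paasche component (current-period weights):
ΣP(Year 2)Q(Year 2) = 9.46×70 + 300.56×5 + 888.85×10 + 1.24×227 = 662.2 + 1502.8 + 8888.5 + 281.48 = 11334.98
ΣP(Year 1)Q(Year 2) = 7.36×70 + 267.38×5 + 642.17×10 + 1.44×227 = 515.2 + 1336.9 + 6421.7 + 326.88 = 8600.68
P = 11334.98 / 8600.68 × 100 = 131.7917
Fisher = √(L × P) = √(130.5772 × 131.7917) = 131.1830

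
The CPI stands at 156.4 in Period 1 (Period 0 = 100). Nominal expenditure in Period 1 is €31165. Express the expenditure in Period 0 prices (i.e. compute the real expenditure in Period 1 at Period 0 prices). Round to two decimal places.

19926.47

Real = Nominal ÷ (Index/100) = 31165 ÷ (156.4/100)
     = 31165 ÷ 1.564 = 19926.4706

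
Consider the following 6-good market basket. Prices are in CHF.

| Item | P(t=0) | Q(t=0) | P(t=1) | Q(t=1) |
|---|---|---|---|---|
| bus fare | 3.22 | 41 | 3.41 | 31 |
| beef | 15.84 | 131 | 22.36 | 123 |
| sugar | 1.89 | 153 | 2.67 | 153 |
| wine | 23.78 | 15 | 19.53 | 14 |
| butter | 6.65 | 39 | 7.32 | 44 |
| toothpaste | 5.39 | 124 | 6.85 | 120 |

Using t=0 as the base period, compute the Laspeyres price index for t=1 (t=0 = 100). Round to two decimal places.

Laspeyres price index uses base-period quantities as weights.
ΣP(t=1)·Q(t=0) = 3.41×41 + 22.36×131 + 2.67×153 + 19.53×15 + 7.32×39 + 6.85×124 = 139.81 + 2929.16 + 408.51 + 292.95 + 285.48 + 849.4 = 4905.31
ΣP(t=0)·Q(t=0) = 3.22×41 + 15.84×131 + 1.89×153 + 23.78×15 + 6.65×39 + 5.39×124 = 132.02 + 2075.04 + 289.17 + 356.7 + 259.35 + 668.36 = 3780.64
Index = 4905.31 / 3780.64 × 100 = 129.7481

129.75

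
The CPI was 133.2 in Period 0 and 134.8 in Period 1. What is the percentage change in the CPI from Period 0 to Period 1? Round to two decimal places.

1.20%

Change = (134.8 − 133.2) / 133.2 × 100
       = 1.6 / 133.2 × 100 = 1.2012%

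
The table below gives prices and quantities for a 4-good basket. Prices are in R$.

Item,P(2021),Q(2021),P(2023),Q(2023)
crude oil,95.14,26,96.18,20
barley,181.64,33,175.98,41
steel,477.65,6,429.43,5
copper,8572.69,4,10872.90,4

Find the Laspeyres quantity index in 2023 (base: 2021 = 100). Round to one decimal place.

100.9

Laspeyres quantity index uses base-period prices as weights.
ΣP(2021)·Q(2023) = 95.14×20 + 181.64×41 + 477.65×5 + 8572.69×4 = 1902.8 + 7447.24 + 2388.25 + 34290.76 = 46029.05
ΣP(2021)·Q(2021) = 95.14×26 + 181.64×33 + 477.65×6 + 8572.69×4 = 2473.64 + 5994.12 + 2865.9 + 34290.76 = 45624.42
Index = 46029.05 / 45624.42 × 100 = 100.8869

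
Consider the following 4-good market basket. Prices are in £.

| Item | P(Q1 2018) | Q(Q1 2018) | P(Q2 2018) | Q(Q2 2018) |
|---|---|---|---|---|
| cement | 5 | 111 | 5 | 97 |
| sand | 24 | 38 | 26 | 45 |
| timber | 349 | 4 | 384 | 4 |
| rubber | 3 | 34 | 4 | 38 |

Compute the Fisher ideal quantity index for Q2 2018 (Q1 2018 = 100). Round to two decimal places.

103.85

Laspeyres component (base-period weights):
ΣP(Q1 2018)Q(Q2 2018) = 5×97 + 24×45 + 349×4 + 3×38 = 485 + 1080 + 1396 + 114 = 3075
ΣP(Q1 2018)Q(Q1 2018) = 5×111 + 24×38 + 349×4 + 3×34 = 555 + 912 + 1396 + 102 = 2965
L = 3075 / 2965 × 100 = 103.7099
Paasche component (current-period weights):
ΣP(Q2 2018)Q(Q2 2018) = 5×97 + 26×45 + 384×4 + 4×38 = 485 + 1170 + 1536 + 152 = 3343
ΣP(Q2 2018)Q(Q1 2018) = 5×111 + 26×38 + 384×4 + 4×34 = 555 + 988 + 1536 + 136 = 3215
P = 3343 / 3215 × 100 = 103.9813
Fisher = √(L × P) = √(103.7099 × 103.9813) = 103.8456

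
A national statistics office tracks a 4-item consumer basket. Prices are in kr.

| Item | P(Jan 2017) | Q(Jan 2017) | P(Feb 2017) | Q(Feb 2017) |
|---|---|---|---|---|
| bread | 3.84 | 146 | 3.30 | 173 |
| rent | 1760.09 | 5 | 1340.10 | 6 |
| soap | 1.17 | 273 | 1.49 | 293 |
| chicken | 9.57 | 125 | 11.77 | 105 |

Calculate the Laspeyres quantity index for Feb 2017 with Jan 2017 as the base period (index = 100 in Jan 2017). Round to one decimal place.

Laspeyres quantity index uses base-period prices as weights.
ΣP(Jan 2017)·Q(Feb 2017) = 3.84×173 + 1760.09×6 + 1.17×293 + 9.57×105 = 664.32 + 10560.54 + 342.81 + 1004.85 = 12572.52
ΣP(Jan 2017)·Q(Jan 2017) = 3.84×146 + 1760.09×5 + 1.17×273 + 9.57×125 = 560.64 + 8800.45 + 319.41 + 1196.25 = 10876.75
Index = 12572.52 / 10876.75 × 100 = 115.5908

115.6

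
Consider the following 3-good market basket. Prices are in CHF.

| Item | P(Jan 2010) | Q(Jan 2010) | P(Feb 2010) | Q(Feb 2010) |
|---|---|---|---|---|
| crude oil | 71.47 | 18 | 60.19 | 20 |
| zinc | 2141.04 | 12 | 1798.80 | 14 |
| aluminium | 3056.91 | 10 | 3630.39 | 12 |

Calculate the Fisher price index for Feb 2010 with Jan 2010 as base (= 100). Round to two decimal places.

Laspeyres component (base-period weights):
ΣP(Feb 2010)Q(Jan 2010) = 60.19×18 + 1798.80×12 + 3630.39×10 = 1083.42 + 21585.6 + 36303.9 = 58972.92
ΣP(Jan 2010)Q(Jan 2010) = 71.47×18 + 2141.04×12 + 3056.91×10 = 1286.46 + 25692.48 + 30569.1 = 57548.04
L = 58972.92 / 57548.04 × 100 = 102.4760
Paasche component (current-period weights):
ΣP(Feb 2010)Q(Feb 2010) = 60.19×20 + 1798.80×14 + 3630.39×12 = 1203.8 + 25183.2 + 43564.68 = 69951.68
ΣP(Jan 2010)Q(Feb 2010) = 71.47×20 + 2141.04×14 + 3056.91×12 = 1429.4 + 29974.56 + 36682.92 = 68086.88
P = 69951.68 / 68086.88 × 100 = 102.7389
Fisher = √(L × P) = √(102.4760 × 102.7389) = 102.6073

102.61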